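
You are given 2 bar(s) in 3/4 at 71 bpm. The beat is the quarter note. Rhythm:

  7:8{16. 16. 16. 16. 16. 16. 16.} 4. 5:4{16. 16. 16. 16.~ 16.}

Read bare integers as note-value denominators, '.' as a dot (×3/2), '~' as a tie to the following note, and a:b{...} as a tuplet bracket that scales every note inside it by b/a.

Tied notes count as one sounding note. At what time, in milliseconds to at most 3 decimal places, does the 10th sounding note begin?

1. 0.0ms @ 0 + 362.173ms (3/7)
2. 362.173ms @ 3/7 + 362.173ms (3/7)
3. 724.346ms @ 6/7 + 362.173ms (3/7)
4. 1086.519ms @ 9/7 + 362.173ms (3/7)
5. 1448.692ms @ 12/7 + 362.173ms (3/7)
6. 1810.865ms @ 15/7 + 362.173ms (3/7)
7. 2173.038ms @ 18/7 + 362.173ms (3/7)
8. 2535.211ms @ 3 + 1267.606ms (3/2)
9. 3802.817ms @ 9/2 + 253.521ms (3/10)
10. 4056.338ms @ 24/5 + 253.521ms (3/10)
11. 4309.859ms @ 51/10 + 253.521ms (3/10)
12. 4563.38ms @ 27/5 + 507.042ms (3/5)

note 10 onset = 24/5b = 4056.338ms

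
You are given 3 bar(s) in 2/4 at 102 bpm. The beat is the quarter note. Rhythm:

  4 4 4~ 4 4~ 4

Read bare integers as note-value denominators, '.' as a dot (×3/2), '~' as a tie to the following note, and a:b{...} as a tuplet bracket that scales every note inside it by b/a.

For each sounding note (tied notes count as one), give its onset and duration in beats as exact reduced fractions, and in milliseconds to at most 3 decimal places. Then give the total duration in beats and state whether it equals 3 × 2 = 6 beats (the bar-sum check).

1) 0.0ms=0b +588.235ms=1b
2) 588.235ms=1b +588.235ms=1b
3) 1176.471ms=2b +1176.471ms=2b
4) 2352.941ms=4b +1176.471ms=2b
Σ=6b of 6 (102bpm 2/4) — PASS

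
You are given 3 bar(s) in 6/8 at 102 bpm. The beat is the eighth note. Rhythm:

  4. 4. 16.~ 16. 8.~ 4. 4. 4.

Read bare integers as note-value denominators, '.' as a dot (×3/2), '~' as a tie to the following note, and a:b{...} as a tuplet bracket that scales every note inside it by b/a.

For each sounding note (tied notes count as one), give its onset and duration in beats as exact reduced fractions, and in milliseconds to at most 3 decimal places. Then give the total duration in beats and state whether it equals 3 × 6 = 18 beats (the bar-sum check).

1) 0.0ms=0b +1764.706ms=3b
2) 1764.706ms=3b +1764.706ms=3b
3) 3529.412ms=6b +882.353ms=3/2b
4) 4411.765ms=15/2b +2647.059ms=9/2b
5) 7058.824ms=12b +1764.706ms=3b
6) 8823.529ms=15b +1764.706ms=3b
Σ=18b of 18 (102bpm 6/8) — PASS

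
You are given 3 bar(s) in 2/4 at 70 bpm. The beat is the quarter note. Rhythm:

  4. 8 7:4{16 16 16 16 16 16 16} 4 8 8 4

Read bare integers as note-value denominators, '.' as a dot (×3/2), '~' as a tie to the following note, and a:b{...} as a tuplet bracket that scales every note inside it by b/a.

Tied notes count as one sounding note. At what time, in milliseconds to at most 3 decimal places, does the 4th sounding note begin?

1. 0.0ms @ 0 + 1285.714ms (3/2)
2. 1285.714ms @ 3/2 + 428.571ms (1/2)
3. 1714.286ms @ 2 + 122.449ms (1/7)
4. 1836.735ms @ 15/7 + 122.449ms (1/7)
5. 1959.184ms @ 16/7 + 122.449ms (1/7)
6. 2081.633ms @ 17/7 + 122.449ms (1/7)
7. 2204.082ms @ 18/7 + 122.449ms (1/7)
8. 2326.531ms @ 19/7 + 122.449ms (1/7)
9. 2448.98ms @ 20/7 + 122.449ms (1/7)
10. 2571.429ms @ 3 + 857.143ms (1)
11. 3428.571ms @ 4 + 428.571ms (1/2)
12. 3857.143ms @ 9/2 + 428.571ms (1/2)
13. 4285.714ms @ 5 + 857.143ms (1)

note 4 onset = 15/7b = 1836.735ms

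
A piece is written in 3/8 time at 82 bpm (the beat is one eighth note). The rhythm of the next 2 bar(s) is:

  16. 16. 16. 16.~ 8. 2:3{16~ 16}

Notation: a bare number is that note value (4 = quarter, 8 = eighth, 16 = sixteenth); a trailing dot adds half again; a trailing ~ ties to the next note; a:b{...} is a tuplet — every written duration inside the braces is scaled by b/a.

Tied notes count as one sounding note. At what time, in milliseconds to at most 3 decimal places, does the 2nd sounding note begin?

note 2 onset = 3/4b = 548.78ms

1. 0.0ms @ 0 + 548.78ms (3/4)
2. 548.78ms @ 3/4 + 548.78ms (3/4)
3. 1097.561ms @ 3/2 + 548.78ms (3/4)
4. 1646.341ms @ 9/4 + 1646.341ms (9/4)
5. 3292.683ms @ 9/2 + 1097.561ms (3/2)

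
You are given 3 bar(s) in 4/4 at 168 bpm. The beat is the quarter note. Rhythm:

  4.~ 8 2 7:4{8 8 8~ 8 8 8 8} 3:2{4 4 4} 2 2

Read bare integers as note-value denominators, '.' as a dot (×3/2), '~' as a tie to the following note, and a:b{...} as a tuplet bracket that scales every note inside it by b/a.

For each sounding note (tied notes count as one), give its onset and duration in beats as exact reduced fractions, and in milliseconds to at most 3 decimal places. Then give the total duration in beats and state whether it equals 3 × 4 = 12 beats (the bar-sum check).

1) 0.0ms=0b +714.286ms=2b
2) 714.286ms=2b +714.286ms=2b
3) 1428.571ms=4b +102.041ms=2/7b
4) 1530.612ms=30/7b +102.041ms=2/7b
5) 1632.653ms=32/7b +204.082ms=4/7b
6) 1836.735ms=36/7b +102.041ms=2/7b
7) 1938.776ms=38/7b +102.041ms=2/7b
8) 2040.816ms=40/7b +102.041ms=2/7b
9) 2142.857ms=6b +238.095ms=2/3b
10) 2380.952ms=20/3b +238.095ms=2/3b
11) 2619.048ms=22/3b +238.095ms=2/3b
12) 2857.143ms=8b +714.286ms=2b
13) 3571.429ms=10b +714.286ms=2b
Σ=12b of 12 (168bpm 4/4) — PASS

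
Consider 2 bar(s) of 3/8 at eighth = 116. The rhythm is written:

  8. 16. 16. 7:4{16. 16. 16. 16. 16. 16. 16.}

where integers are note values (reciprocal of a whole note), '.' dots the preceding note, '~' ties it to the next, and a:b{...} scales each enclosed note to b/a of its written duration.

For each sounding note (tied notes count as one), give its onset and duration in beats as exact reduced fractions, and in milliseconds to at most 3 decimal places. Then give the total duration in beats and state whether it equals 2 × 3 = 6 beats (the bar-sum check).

1) 0.0ms=0b +775.862ms=3/2b
2) 775.862ms=3/2b +387.931ms=3/4b
3) 1163.793ms=9/4b +387.931ms=3/4b
4) 1551.724ms=3b +221.675ms=3/7b
5) 1773.399ms=24/7b +221.675ms=3/7b
6) 1995.074ms=27/7b +221.675ms=3/7b
7) 2216.749ms=30/7b +221.675ms=3/7b
8) 2438.424ms=33/7b +221.675ms=3/7b
9) 2660.099ms=36/7b +221.675ms=3/7b
10) 2881.773ms=39/7b +221.675ms=3/7b
Σ=6b of 6 (116bpm 3/8) — PASS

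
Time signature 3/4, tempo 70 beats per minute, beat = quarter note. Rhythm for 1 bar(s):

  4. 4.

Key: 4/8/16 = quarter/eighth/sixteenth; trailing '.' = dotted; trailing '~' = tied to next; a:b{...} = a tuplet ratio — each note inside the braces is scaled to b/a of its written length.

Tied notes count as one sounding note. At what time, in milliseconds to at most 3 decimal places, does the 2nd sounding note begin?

1. 0.0ms @ 0 + 1285.714ms (3/2)
2. 1285.714ms @ 3/2 + 1285.714ms (3/2)

note 2 onset = 3/2b = 1285.714ms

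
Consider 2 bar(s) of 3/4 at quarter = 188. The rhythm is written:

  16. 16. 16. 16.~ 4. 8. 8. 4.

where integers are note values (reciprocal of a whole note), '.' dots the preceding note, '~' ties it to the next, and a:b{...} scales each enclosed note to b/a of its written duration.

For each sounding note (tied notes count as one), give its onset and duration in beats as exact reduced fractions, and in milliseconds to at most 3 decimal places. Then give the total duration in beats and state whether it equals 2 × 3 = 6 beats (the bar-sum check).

1) 0.0ms=0b +119.681ms=3/8b
2) 119.681ms=3/8b +119.681ms=3/8b
3) 239.362ms=3/4b +119.681ms=3/8b
4) 359.043ms=9/8b +598.404ms=15/8b
5) 957.447ms=3b +239.362ms=3/4b
6) 1196.809ms=15/4b +239.362ms=3/4b
7) 1436.17ms=9/2b +478.723ms=3/2b
Σ=6b of 6 (188bpm 3/4) — PASS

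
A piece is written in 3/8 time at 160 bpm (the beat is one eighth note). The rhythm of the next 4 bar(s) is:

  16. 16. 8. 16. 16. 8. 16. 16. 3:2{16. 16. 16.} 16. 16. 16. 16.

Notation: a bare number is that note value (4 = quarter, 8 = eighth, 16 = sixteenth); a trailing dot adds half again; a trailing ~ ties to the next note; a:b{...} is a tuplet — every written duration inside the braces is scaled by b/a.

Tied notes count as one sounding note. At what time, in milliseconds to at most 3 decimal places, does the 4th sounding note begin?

note 4 onset = 3b = 1125.0ms

1. 0.0ms @ 0 + 281.25ms (3/4)
2. 281.25ms @ 3/4 + 281.25ms (3/4)
3. 562.5ms @ 3/2 + 562.5ms (3/2)
4. 1125.0ms @ 3 + 281.25ms (3/4)
5. 1406.25ms @ 15/4 + 281.25ms (3/4)
6. 1687.5ms @ 9/2 + 562.5ms (3/2)
7. 2250.0ms @ 6 + 281.25ms (3/4)
8. 2531.25ms @ 27/4 + 281.25ms (3/4)
9. 2812.5ms @ 15/2 + 187.5ms (1/2)
10. 3000.0ms @ 8 + 187.5ms (1/2)
11. 3187.5ms @ 17/2 + 187.5ms (1/2)
12. 3375.0ms @ 9 + 281.25ms (3/4)
13. 3656.25ms @ 39/4 + 281.25ms (3/4)
14. 3937.5ms @ 21/2 + 281.25ms (3/4)
15. 4218.75ms @ 45/4 + 281.25ms (3/4)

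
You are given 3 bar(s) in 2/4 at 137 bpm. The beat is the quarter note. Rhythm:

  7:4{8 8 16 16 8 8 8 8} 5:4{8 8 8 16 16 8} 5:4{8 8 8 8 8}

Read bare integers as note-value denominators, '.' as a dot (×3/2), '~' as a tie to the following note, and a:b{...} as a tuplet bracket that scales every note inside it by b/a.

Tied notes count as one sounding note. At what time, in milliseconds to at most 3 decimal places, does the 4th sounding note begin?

note 4 onset = 5/7b = 312.826ms

1. 0.0ms @ 0 + 125.13ms (2/7)
2. 125.13ms @ 2/7 + 125.13ms (2/7)
3. 250.261ms @ 4/7 + 62.565ms (1/7)
4. 312.826ms @ 5/7 + 62.565ms (1/7)
5. 375.391ms @ 6/7 + 125.13ms (2/7)
6. 500.521ms @ 8/7 + 125.13ms (2/7)
7. 625.652ms @ 10/7 + 125.13ms (2/7)
8. 750.782ms @ 12/7 + 125.13ms (2/7)
9. 875.912ms @ 2 + 175.182ms (2/5)
10. 1051.095ms @ 12/5 + 175.182ms (2/5)
11. 1226.277ms @ 14/5 + 175.182ms (2/5)
12. 1401.46ms @ 16/5 + 87.591ms (1/5)
13. 1489.051ms @ 17/5 + 87.591ms (1/5)
14. 1576.642ms @ 18/5 + 175.182ms (2/5)
15. 1751.825ms @ 4 + 175.182ms (2/5)
16. 1927.007ms @ 22/5 + 175.182ms (2/5)
17. 2102.19ms @ 24/5 + 175.182ms (2/5)
18. 2277.372ms @ 26/5 + 175.182ms (2/5)
19. 2452.555ms @ 28/5 + 175.182ms (2/5)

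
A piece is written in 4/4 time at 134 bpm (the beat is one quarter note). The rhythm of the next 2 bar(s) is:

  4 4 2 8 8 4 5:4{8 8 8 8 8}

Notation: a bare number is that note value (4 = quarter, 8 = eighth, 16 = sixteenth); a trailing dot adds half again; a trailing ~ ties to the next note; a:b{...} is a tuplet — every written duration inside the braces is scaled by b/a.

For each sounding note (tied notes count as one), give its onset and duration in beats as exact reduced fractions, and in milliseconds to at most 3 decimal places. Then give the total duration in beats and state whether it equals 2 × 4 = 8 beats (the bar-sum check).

1) 0.0ms=0b +447.761ms=1b
2) 447.761ms=1b +447.761ms=1b
3) 895.522ms=2b +895.522ms=2b
4) 1791.045ms=4b +223.881ms=1/2b
5) 2014.925ms=9/2b +223.881ms=1/2b
6) 2238.806ms=5b +447.761ms=1b
7) 2686.567ms=6b +179.104ms=2/5b
8) 2865.672ms=32/5b +179.104ms=2/5b
9) 3044.776ms=34/5b +179.104ms=2/5b
10) 3223.881ms=36/5b +179.104ms=2/5b
11) 3402.985ms=38/5b +179.104ms=2/5b
Σ=8b of 8 (134bpm 4/4) — PASS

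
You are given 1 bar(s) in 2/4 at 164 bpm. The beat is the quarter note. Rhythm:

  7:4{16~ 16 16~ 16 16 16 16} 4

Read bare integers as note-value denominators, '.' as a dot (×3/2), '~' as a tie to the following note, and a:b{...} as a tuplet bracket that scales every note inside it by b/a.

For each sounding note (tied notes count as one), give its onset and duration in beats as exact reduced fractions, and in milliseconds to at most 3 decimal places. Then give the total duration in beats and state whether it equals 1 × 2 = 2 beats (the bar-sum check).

1) 0.0ms=0b +104.53ms=2/7b
2) 104.53ms=2/7b +104.53ms=2/7b
3) 209.059ms=4/7b +52.265ms=1/7b
4) 261.324ms=5/7b +52.265ms=1/7b
5) 313.589ms=6/7b +52.265ms=1/7b
6) 365.854ms=1b +365.854ms=1b
Σ=2b of 2 (164bpm 2/4) — PASS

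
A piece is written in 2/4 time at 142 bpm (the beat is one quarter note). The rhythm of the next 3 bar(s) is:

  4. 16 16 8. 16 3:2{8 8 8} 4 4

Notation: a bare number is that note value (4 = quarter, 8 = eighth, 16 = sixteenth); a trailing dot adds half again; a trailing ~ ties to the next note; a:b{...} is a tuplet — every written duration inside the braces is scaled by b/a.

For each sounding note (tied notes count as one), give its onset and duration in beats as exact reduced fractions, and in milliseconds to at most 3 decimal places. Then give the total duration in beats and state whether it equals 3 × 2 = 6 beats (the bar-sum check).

1) 0.0ms=0b +633.803ms=3/2b
2) 633.803ms=3/2b +105.634ms=1/4b
3) 739.437ms=7/4b +105.634ms=1/4b
4) 845.07ms=2b +316.901ms=3/4b
5) 1161.972ms=11/4b +105.634ms=1/4b
6) 1267.606ms=3b +140.845ms=1/3b
7) 1408.451ms=10/3b +140.845ms=1/3b
8) 1549.296ms=11/3b +140.845ms=1/3b
9) 1690.141ms=4b +422.535ms=1b
10) 2112.676ms=5b +422.535ms=1b
Σ=6b of 6 (142bpm 2/4) — PASS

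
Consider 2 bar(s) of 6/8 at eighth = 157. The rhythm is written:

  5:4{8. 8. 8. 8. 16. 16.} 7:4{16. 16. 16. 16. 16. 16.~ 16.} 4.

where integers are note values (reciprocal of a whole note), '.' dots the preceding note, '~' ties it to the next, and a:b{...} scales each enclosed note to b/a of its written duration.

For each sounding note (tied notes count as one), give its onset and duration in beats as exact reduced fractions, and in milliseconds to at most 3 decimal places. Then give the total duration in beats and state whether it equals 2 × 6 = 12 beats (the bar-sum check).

1) 0.0ms=0b +458.599ms=6/5b
2) 458.599ms=6/5b +458.599ms=6/5b
3) 917.197ms=12/5b +458.599ms=6/5b
4) 1375.796ms=18/5b +458.599ms=6/5b
5) 1834.395ms=24/5b +229.299ms=3/5b
6) 2063.694ms=27/5b +229.299ms=3/5b
7) 2292.994ms=6b +163.785ms=3/7b
8) 2456.779ms=45/7b +163.785ms=3/7b
9) 2620.564ms=48/7b +163.785ms=3/7b
10) 2784.349ms=51/7b +163.785ms=3/7b
11) 2948.135ms=54/7b +163.785ms=3/7b
12) 3111.92ms=57/7b +327.571ms=6/7b
13) 3439.49ms=9b +1146.497ms=3b
Σ=12b of 12 (157bpm 6/8) — PASS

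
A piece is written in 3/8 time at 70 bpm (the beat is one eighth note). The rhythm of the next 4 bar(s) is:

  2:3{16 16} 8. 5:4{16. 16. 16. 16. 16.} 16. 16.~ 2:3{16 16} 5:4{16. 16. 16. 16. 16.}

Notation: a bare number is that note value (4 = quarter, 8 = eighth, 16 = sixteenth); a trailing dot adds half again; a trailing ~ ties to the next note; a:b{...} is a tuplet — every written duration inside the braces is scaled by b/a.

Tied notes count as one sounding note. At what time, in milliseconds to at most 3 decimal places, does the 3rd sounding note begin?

note 3 onset = 3/2b = 1285.714ms

1. 0.0ms @ 0 + 642.857ms (3/4)
2. 642.857ms @ 3/4 + 642.857ms (3/4)
3. 1285.714ms @ 3/2 + 1285.714ms (3/2)
4. 2571.429ms @ 3 + 514.286ms (3/5)
5. 3085.714ms @ 18/5 + 514.286ms (3/5)
6. 3600.0ms @ 21/5 + 514.286ms (3/5)
7. 4114.286ms @ 24/5 + 514.286ms (3/5)
8. 4628.571ms @ 27/5 + 514.286ms (3/5)
9. 5142.857ms @ 6 + 642.857ms (3/4)
10. 5785.714ms @ 27/4 + 1285.714ms (3/2)
11. 7071.429ms @ 33/4 + 642.857ms (3/4)
12. 7714.286ms @ 9 + 514.286ms (3/5)
13. 8228.571ms @ 48/5 + 514.286ms (3/5)
14. 8742.857ms @ 51/5 + 514.286ms (3/5)
15. 9257.143ms @ 54/5 + 514.286ms (3/5)
16. 9771.429ms @ 57/5 + 514.286ms (3/5)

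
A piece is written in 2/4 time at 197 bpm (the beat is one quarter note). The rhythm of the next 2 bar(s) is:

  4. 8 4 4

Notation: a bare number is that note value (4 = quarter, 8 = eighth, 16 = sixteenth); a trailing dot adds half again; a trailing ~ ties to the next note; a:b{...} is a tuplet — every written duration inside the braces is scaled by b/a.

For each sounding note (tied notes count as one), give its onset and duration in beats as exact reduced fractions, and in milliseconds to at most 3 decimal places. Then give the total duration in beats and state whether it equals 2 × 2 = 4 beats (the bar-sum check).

1) 0.0ms=0b +456.853ms=3/2b
2) 456.853ms=3/2b +152.284ms=1/2b
3) 609.137ms=2b +304.569ms=1b
4) 913.706ms=3b +304.569ms=1b
Σ=4b of 4 (197bpm 2/4) — PASS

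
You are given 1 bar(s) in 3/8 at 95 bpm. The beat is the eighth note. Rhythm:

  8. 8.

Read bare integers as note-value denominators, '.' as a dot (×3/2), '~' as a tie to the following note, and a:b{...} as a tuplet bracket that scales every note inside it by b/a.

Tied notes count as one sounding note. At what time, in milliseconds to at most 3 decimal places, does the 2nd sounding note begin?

1. 0.0ms @ 0 + 947.368ms (3/2)
2. 947.368ms @ 3/2 + 947.368ms (3/2)

note 2 onset = 3/2b = 947.368ms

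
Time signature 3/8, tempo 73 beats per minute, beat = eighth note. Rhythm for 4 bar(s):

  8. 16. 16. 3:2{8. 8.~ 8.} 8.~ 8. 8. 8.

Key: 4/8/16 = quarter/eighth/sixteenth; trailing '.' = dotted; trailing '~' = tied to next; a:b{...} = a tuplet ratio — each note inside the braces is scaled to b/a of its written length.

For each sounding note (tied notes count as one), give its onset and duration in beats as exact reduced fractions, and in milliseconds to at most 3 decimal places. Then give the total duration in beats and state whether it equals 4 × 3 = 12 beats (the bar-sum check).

1) 0.0ms=0b +1232.877ms=3/2b
2) 1232.877ms=3/2b +616.438ms=3/4b
3) 1849.315ms=9/4b +616.438ms=3/4b
4) 2465.753ms=3b +821.918ms=1b
5) 3287.671ms=4b +1643.836ms=2b
6) 4931.507ms=6b +2465.753ms=3b
7) 7397.26ms=9b +1232.877ms=3/2b
8) 8630.137ms=21/2b +1232.877ms=3/2b
Σ=12b of 12 (73bpm 3/8) — PASS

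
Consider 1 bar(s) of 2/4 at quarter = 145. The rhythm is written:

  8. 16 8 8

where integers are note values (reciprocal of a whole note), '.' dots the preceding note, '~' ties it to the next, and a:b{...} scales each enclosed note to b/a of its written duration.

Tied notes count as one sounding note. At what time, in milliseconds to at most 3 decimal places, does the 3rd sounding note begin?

1. 0.0ms @ 0 + 310.345ms (3/4)
2. 310.345ms @ 3/4 + 103.448ms (1/4)
3. 413.793ms @ 1 + 206.897ms (1/2)
4. 620.69ms @ 3/2 + 206.897ms (1/2)

note 3 onset = 1b = 413.793ms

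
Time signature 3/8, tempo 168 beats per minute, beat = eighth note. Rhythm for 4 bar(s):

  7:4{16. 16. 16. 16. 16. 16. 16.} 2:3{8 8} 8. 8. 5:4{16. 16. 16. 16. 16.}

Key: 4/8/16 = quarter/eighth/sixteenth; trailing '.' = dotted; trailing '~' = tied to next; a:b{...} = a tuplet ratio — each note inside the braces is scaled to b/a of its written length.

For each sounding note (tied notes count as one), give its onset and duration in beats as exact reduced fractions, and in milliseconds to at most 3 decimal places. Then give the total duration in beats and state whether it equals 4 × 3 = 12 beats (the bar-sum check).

1) 0.0ms=0b +153.061ms=3/7b
2) 153.061ms=3/7b +153.061ms=3/7b
3) 306.122ms=6/7b +153.061ms=3/7b
4) 459.184ms=9/7b +153.061ms=3/7b
5) 612.245ms=12/7b +153.061ms=3/7b
6) 765.306ms=15/7b +153.061ms=3/7b
7) 918.367ms=18/7b +153.061ms=3/7b
8) 1071.429ms=3b +535.714ms=3/2b
9) 1607.143ms=9/2b +535.714ms=3/2b
10) 2142.857ms=6b +535.714ms=3/2b
11) 2678.571ms=15/2b +535.714ms=3/2b
12) 3214.286ms=9b +214.286ms=3/5b
13) 3428.571ms=48/5b +214.286ms=3/5b
14) 3642.857ms=51/5b +214.286ms=3/5b
15) 3857.143ms=54/5b +214.286ms=3/5b
16) 4071.429ms=57/5b +214.286ms=3/5b
Σ=12b of 12 (168bpm 3/8) — PASS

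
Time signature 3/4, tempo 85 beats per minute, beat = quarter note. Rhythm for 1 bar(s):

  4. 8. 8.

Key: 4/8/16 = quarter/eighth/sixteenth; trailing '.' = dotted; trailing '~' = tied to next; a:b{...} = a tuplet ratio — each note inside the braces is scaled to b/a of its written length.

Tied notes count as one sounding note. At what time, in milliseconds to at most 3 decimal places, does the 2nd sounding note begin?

1. 0.0ms @ 0 + 1058.824ms (3/2)
2. 1058.824ms @ 3/2 + 529.412ms (3/4)
3. 1588.235ms @ 9/4 + 529.412ms (3/4)

note 2 onset = 3/2b = 1058.824ms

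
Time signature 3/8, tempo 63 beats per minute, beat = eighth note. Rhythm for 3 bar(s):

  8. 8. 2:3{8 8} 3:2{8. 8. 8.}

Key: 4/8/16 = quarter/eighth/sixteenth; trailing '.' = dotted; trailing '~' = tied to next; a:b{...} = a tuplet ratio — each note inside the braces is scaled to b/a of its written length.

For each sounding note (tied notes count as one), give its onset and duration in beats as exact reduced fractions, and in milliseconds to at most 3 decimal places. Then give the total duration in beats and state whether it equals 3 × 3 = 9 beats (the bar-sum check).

1) 0.0ms=0b +1428.571ms=3/2b
2) 1428.571ms=3/2b +1428.571ms=3/2b
3) 2857.143ms=3b +1428.571ms=3/2b
4) 4285.714ms=9/2b +1428.571ms=3/2b
5) 5714.286ms=6b +952.381ms=1b
6) 6666.667ms=7b +952.381ms=1b
7) 7619.048ms=8b +952.381ms=1b
Σ=9b of 9 (63bpm 3/8) — PASS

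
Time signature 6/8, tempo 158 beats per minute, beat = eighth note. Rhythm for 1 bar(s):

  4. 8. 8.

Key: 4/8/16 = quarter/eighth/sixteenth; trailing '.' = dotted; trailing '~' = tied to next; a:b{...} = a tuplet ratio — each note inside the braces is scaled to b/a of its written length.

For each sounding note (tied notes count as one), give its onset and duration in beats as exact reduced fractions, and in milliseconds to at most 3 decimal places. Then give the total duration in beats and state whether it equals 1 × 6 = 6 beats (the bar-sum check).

1) 0.0ms=0b +1139.241ms=3b
2) 1139.241ms=3b +569.62ms=3/2b
3) 1708.861ms=9/2b +569.62ms=3/2b
Σ=6b of 6 (158bpm 6/8) — PASS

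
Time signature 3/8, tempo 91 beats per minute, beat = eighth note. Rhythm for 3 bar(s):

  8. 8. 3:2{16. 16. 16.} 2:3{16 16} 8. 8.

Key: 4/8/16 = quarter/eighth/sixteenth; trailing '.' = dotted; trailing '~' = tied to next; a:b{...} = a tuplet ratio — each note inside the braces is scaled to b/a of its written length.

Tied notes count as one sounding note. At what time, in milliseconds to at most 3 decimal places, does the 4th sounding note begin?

1. 0.0ms @ 0 + 989.011ms (3/2)
2. 989.011ms @ 3/2 + 989.011ms (3/2)
3. 1978.022ms @ 3 + 329.67ms (1/2)
4. 2307.692ms @ 7/2 + 329.67ms (1/2)
5. 2637.363ms @ 4 + 329.67ms (1/2)
6. 2967.033ms @ 9/2 + 494.505ms (3/4)
7. 3461.538ms @ 21/4 + 494.505ms (3/4)
8. 3956.044ms @ 6 + 989.011ms (3/2)
9. 4945.055ms @ 15/2 + 989.011ms (3/2)

note 4 onset = 7/2b = 2307.692ms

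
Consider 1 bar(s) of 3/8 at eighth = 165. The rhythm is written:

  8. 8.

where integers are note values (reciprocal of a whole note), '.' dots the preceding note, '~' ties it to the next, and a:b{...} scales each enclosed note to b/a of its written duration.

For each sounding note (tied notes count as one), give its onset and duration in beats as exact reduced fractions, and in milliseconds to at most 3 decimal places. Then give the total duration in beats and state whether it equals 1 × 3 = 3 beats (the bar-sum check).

1) 0.0ms=0b +545.455ms=3/2b
2) 545.455ms=3/2b +545.455ms=3/2b
Σ=3b of 3 (165bpm 3/8) — PASS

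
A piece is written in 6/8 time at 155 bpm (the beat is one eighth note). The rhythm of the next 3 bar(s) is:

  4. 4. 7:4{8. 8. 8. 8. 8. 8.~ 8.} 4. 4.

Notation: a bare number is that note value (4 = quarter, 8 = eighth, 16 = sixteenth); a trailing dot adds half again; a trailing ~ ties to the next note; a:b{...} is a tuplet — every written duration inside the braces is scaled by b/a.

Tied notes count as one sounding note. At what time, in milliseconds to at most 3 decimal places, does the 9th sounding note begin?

note 9 onset = 12b = 4645.161ms

1. 0.0ms @ 0 + 1161.29ms (3)
2. 1161.29ms @ 3 + 1161.29ms (3)
3. 2322.581ms @ 6 + 331.797ms (6/7)
4. 2654.378ms @ 48/7 + 331.797ms (6/7)
5. 2986.175ms @ 54/7 + 331.797ms (6/7)
6. 3317.972ms @ 60/7 + 331.797ms (6/7)
7. 3649.77ms @ 66/7 + 331.797ms (6/7)
8. 3981.567ms @ 72/7 + 663.594ms (12/7)
9. 4645.161ms @ 12 + 1161.29ms (3)
10. 5806.452ms @ 15 + 1161.29ms (3)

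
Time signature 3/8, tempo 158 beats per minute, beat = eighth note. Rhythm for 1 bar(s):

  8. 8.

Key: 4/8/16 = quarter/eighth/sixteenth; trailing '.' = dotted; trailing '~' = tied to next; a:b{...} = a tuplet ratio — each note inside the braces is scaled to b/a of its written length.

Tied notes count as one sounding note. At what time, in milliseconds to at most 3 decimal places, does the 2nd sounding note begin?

1. 0.0ms @ 0 + 569.62ms (3/2)
2. 569.62ms @ 3/2 + 569.62ms (3/2)

note 2 onset = 3/2b = 569.62ms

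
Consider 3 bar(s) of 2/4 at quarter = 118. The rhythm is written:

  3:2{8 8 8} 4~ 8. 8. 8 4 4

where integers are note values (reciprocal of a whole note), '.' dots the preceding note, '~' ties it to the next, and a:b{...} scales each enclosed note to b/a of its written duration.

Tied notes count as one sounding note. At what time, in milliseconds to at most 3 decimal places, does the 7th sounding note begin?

1. 0.0ms @ 0 + 169.492ms (1/3)
2. 169.492ms @ 1/3 + 169.492ms (1/3)
3. 338.983ms @ 2/3 + 169.492ms (1/3)
4. 508.475ms @ 1 + 889.831ms (7/4)
5. 1398.305ms @ 11/4 + 381.356ms (3/4)
6. 1779.661ms @ 7/2 + 254.237ms (1/2)
7. 2033.898ms @ 4 + 508.475ms (1)
8. 2542.373ms @ 5 + 508.475ms (1)

note 7 onset = 4b = 2033.898ms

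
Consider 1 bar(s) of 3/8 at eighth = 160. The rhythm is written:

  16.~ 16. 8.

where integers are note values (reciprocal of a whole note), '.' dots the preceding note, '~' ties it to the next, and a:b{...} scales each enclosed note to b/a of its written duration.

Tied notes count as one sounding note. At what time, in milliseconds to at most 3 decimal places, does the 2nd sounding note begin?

1. 0.0ms @ 0 + 562.5ms (3/2)
2. 562.5ms @ 3/2 + 562.5ms (3/2)

note 2 onset = 3/2b = 562.5ms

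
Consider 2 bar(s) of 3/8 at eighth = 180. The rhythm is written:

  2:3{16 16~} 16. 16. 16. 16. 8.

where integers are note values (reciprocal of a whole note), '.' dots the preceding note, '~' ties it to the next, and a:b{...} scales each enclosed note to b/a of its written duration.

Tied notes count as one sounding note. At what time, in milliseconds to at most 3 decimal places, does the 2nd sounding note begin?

1. 0.0ms @ 0 + 250.0ms (3/4)
2. 250.0ms @ 3/4 + 500.0ms (3/2)
3. 750.0ms @ 9/4 + 250.0ms (3/4)
4. 1000.0ms @ 3 + 250.0ms (3/4)
5. 1250.0ms @ 15/4 + 250.0ms (3/4)
6. 1500.0ms @ 9/2 + 500.0ms (3/2)

note 2 onset = 3/4b = 250.0ms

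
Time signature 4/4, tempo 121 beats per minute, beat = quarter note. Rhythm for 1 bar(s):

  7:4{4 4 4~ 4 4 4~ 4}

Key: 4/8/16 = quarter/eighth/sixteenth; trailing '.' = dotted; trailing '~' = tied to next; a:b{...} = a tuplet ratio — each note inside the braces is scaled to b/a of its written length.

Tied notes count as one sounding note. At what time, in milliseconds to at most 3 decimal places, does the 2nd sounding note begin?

1. 0.0ms @ 0 + 283.353ms (4/7)
2. 283.353ms @ 4/7 + 283.353ms (4/7)
3. 566.706ms @ 8/7 + 566.706ms (8/7)
4. 1133.412ms @ 16/7 + 283.353ms (4/7)
5. 1416.765ms @ 20/7 + 566.706ms (8/7)

note 2 onset = 4/7b = 283.353ms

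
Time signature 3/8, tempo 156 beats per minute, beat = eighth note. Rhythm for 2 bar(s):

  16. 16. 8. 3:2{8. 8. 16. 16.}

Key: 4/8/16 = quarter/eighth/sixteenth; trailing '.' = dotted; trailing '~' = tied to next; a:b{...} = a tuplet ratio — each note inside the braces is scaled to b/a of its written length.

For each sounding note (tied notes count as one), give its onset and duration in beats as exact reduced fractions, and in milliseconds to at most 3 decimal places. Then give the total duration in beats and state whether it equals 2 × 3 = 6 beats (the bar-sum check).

1) 0.0ms=0b +288.462ms=3/4b
2) 288.462ms=3/4b +288.462ms=3/4b
3) 576.923ms=3/2b +576.923ms=3/2b
4) 1153.846ms=3b +384.615ms=1b
5) 1538.462ms=4b +384.615ms=1b
6) 1923.077ms=5b +192.308ms=1/2b
7) 2115.385ms=11/2b +192.308ms=1/2b
Σ=6b of 6 (156bpm 3/8) — PASS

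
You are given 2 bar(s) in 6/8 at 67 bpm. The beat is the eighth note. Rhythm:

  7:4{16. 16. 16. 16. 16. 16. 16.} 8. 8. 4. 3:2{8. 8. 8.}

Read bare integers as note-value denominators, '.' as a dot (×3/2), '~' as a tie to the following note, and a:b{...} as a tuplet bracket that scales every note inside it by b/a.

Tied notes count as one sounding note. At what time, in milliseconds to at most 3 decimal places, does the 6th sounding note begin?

1. 0.0ms @ 0 + 383.795ms (3/7)
2. 383.795ms @ 3/7 + 383.795ms (3/7)
3. 767.591ms @ 6/7 + 383.795ms (3/7)
4. 1151.386ms @ 9/7 + 383.795ms (3/7)
5. 1535.181ms @ 12/7 + 383.795ms (3/7)
6. 1918.977ms @ 15/7 + 383.795ms (3/7)
7. 2302.772ms @ 18/7 + 383.795ms (3/7)
8. 2686.567ms @ 3 + 1343.284ms (3/2)
9. 4029.851ms @ 9/2 + 1343.284ms (3/2)
10. 5373.134ms @ 6 + 2686.567ms (3)
11. 8059.701ms @ 9 + 895.522ms (1)
12. 8955.224ms @ 10 + 895.522ms (1)
13. 9850.746ms @ 11 + 895.522ms (1)

note 6 onset = 15/7b = 1918.977ms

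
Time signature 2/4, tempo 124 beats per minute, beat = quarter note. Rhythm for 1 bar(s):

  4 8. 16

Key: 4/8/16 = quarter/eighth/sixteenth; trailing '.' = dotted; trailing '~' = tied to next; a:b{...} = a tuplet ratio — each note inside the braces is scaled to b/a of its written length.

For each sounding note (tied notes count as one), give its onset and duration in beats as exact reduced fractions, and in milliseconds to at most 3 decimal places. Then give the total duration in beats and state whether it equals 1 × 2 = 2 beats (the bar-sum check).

1) 0.0ms=0b +483.871ms=1b
2) 483.871ms=1b +362.903ms=3/4b
3) 846.774ms=7/4b +120.968ms=1/4b
Σ=2b of 2 (124bpm 2/4) — PASS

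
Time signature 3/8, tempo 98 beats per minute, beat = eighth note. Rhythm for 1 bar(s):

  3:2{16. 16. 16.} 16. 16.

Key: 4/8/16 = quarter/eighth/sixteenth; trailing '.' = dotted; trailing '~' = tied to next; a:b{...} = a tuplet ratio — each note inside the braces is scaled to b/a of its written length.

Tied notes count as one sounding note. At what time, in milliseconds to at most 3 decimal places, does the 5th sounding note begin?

note 5 onset = 9/4b = 1377.551ms

1. 0.0ms @ 0 + 306.122ms (1/2)
2. 306.122ms @ 1/2 + 306.122ms (1/2)
3. 612.245ms @ 1 + 306.122ms (1/2)
4. 918.367ms @ 3/2 + 459.184ms (3/4)
5. 1377.551ms @ 9/4 + 459.184ms (3/4)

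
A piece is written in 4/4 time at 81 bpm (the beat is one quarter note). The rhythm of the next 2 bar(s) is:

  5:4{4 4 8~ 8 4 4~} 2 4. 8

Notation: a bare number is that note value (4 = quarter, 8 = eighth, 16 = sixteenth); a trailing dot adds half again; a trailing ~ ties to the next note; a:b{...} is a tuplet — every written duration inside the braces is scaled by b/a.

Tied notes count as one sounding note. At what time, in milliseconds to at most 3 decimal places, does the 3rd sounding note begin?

note 3 onset = 8/5b = 1185.185ms

1. 0.0ms @ 0 + 592.593ms (4/5)
2. 592.593ms @ 4/5 + 592.593ms (4/5)
3. 1185.185ms @ 8/5 + 592.593ms (4/5)
4. 1777.778ms @ 12/5 + 592.593ms (4/5)
5. 2370.37ms @ 16/5 + 2074.074ms (14/5)
6. 4444.444ms @ 6 + 1111.111ms (3/2)
7. 5555.556ms @ 15/2 + 370.37ms (1/2)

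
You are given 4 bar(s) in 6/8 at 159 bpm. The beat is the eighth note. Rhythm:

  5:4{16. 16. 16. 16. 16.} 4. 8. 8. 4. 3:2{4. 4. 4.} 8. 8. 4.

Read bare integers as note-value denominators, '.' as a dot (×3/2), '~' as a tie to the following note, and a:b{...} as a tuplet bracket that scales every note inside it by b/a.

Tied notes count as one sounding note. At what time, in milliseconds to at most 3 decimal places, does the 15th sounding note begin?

1. 0.0ms @ 0 + 226.415ms (3/5)
2. 226.415ms @ 3/5 + 226.415ms (3/5)
3. 452.83ms @ 6/5 + 226.415ms (3/5)
4. 679.245ms @ 9/5 + 226.415ms (3/5)
5. 905.66ms @ 12/5 + 226.415ms (3/5)
6. 1132.075ms @ 3 + 1132.075ms (3)
7. 2264.151ms @ 6 + 566.038ms (3/2)
8. 2830.189ms @ 15/2 + 566.038ms (3/2)
9. 3396.226ms @ 9 + 1132.075ms (3)
10. 4528.302ms @ 12 + 754.717ms (2)
11. 5283.019ms @ 14 + 754.717ms (2)
12. 6037.736ms @ 16 + 754.717ms (2)
13. 6792.453ms @ 18 + 566.038ms (3/2)
14. 7358.491ms @ 39/2 + 566.038ms (3/2)
15. 7924.528ms @ 21 + 1132.075ms (3)

note 15 onset = 21b = 7924.528ms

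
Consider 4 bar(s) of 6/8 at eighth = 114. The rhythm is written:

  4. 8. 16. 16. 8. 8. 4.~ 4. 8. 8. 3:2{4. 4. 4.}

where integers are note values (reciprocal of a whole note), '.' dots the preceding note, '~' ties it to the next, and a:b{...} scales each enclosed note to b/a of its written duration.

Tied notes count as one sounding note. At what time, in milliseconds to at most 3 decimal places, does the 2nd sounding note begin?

1. 0.0ms @ 0 + 1578.947ms (3)
2. 1578.947ms @ 3 + 789.474ms (3/2)
3. 2368.421ms @ 9/2 + 394.737ms (3/4)
4. 2763.158ms @ 21/4 + 394.737ms (3/4)
5. 3157.895ms @ 6 + 789.474ms (3/2)
6. 3947.368ms @ 15/2 + 789.474ms (3/2)
7. 4736.842ms @ 9 + 3157.895ms (6)
8. 7894.737ms @ 15 + 789.474ms (3/2)
9. 8684.211ms @ 33/2 + 789.474ms (3/2)
10. 9473.684ms @ 18 + 1052.632ms (2)
11. 10526.316ms @ 20 + 1052.632ms (2)
12. 11578.947ms @ 22 + 1052.632ms (2)

note 2 onset = 3b = 1578.947ms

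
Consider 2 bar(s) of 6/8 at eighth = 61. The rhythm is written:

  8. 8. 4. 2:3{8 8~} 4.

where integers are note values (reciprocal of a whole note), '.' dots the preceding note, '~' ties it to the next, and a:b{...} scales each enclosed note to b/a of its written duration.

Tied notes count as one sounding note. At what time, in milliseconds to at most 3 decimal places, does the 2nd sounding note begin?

1. 0.0ms @ 0 + 1475.41ms (3/2)
2. 1475.41ms @ 3/2 + 1475.41ms (3/2)
3. 2950.82ms @ 3 + 2950.82ms (3)
4. 5901.639ms @ 6 + 1475.41ms (3/2)
5. 7377.049ms @ 15/2 + 4426.23ms (9/2)

note 2 onset = 3/2b = 1475.41ms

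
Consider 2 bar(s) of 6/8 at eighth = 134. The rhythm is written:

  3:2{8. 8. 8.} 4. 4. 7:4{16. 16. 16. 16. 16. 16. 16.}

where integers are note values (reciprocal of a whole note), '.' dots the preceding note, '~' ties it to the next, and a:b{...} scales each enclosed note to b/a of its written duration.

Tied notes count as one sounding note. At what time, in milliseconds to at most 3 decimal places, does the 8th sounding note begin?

note 8 onset = 69/7b = 4413.646ms

1. 0.0ms @ 0 + 447.761ms (1)
2. 447.761ms @ 1 + 447.761ms (1)
3. 895.522ms @ 2 + 447.761ms (1)
4. 1343.284ms @ 3 + 1343.284ms (3)
5. 2686.567ms @ 6 + 1343.284ms (3)
6. 4029.851ms @ 9 + 191.898ms (3/7)
7. 4221.748ms @ 66/7 + 191.898ms (3/7)
8. 4413.646ms @ 69/7 + 191.898ms (3/7)
9. 4605.544ms @ 72/7 + 191.898ms (3/7)
10. 4797.441ms @ 75/7 + 191.898ms (3/7)
11. 4989.339ms @ 78/7 + 191.898ms (3/7)
12. 5181.237ms @ 81/7 + 191.898ms (3/7)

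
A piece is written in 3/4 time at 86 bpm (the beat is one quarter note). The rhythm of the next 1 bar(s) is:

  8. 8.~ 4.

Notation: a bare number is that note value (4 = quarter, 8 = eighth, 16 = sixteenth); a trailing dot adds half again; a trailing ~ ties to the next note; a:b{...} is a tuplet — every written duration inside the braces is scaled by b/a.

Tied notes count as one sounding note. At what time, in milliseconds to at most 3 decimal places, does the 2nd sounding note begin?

1. 0.0ms @ 0 + 523.256ms (3/4)
2. 523.256ms @ 3/4 + 1569.767ms (9/4)

note 2 onset = 3/4b = 523.256ms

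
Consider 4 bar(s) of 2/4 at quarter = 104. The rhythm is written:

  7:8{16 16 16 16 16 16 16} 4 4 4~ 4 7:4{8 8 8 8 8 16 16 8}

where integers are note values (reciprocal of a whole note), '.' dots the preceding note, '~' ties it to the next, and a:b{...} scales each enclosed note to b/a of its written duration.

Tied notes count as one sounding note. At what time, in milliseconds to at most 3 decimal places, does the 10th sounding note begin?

1. 0.0ms @ 0 + 164.835ms (2/7)
2. 164.835ms @ 2/7 + 164.835ms (2/7)
3. 329.67ms @ 4/7 + 164.835ms (2/7)
4. 494.505ms @ 6/7 + 164.835ms (2/7)
5. 659.341ms @ 8/7 + 164.835ms (2/7)
6. 824.176ms @ 10/7 + 164.835ms (2/7)
7. 989.011ms @ 12/7 + 164.835ms (2/7)
8. 1153.846ms @ 2 + 576.923ms (1)
9. 1730.769ms @ 3 + 576.923ms (1)
10. 2307.692ms @ 4 + 1153.846ms (2)
11. 3461.538ms @ 6 + 164.835ms (2/7)
12. 3626.374ms @ 44/7 + 164.835ms (2/7)
13. 3791.209ms @ 46/7 + 164.835ms (2/7)
14. 3956.044ms @ 48/7 + 164.835ms (2/7)
15. 4120.879ms @ 50/7 + 164.835ms (2/7)
16. 4285.714ms @ 52/7 + 82.418ms (1/7)
17. 4368.132ms @ 53/7 + 82.418ms (1/7)
18. 4450.549ms @ 54/7 + 164.835ms (2/7)

note 10 onset = 4b = 2307.692ms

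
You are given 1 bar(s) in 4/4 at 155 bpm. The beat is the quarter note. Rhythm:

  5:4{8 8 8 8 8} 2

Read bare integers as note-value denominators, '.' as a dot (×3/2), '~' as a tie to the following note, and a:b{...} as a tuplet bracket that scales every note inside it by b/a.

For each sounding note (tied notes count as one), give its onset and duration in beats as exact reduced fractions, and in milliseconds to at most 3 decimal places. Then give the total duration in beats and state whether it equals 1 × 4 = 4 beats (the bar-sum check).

1) 0.0ms=0b +154.839ms=2/5b
2) 154.839ms=2/5b +154.839ms=2/5b
3) 309.677ms=4/5b +154.839ms=2/5b
4) 464.516ms=6/5b +154.839ms=2/5b
5) 619.355ms=8/5b +154.839ms=2/5b
6) 774.194ms=2b +774.194ms=2b
Σ=4b of 4 (155bpm 4/4) — PASS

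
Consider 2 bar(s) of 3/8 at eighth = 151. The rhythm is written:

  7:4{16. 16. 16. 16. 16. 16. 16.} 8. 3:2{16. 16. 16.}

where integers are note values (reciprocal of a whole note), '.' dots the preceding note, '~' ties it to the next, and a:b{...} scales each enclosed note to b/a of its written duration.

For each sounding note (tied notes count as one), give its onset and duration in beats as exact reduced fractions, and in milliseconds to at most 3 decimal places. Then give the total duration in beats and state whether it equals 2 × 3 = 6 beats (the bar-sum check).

1) 0.0ms=0b +170.293ms=3/7b
2) 170.293ms=3/7b +170.293ms=3/7b
3) 340.587ms=6/7b +170.293ms=3/7b
4) 510.88ms=9/7b +170.293ms=3/7b
5) 681.173ms=12/7b +170.293ms=3/7b
6) 851.466ms=15/7b +170.293ms=3/7b
7) 1021.76ms=18/7b +170.293ms=3/7b
8) 1192.053ms=3b +596.026ms=3/2b
9) 1788.079ms=9/2b +198.675ms=1/2b
10) 1986.755ms=5b +198.675ms=1/2b
11) 2185.43ms=11/2b +198.675ms=1/2b
Σ=6b of 6 (151bpm 3/8) — PASS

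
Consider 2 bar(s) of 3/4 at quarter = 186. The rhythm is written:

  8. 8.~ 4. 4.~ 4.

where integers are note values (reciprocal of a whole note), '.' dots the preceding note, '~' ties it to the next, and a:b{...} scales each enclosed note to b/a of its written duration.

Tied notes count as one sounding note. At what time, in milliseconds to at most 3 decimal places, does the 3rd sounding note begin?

1. 0.0ms @ 0 + 241.935ms (3/4)
2. 241.935ms @ 3/4 + 725.806ms (9/4)
3. 967.742ms @ 3 + 967.742ms (3)

note 3 onset = 3b = 967.742ms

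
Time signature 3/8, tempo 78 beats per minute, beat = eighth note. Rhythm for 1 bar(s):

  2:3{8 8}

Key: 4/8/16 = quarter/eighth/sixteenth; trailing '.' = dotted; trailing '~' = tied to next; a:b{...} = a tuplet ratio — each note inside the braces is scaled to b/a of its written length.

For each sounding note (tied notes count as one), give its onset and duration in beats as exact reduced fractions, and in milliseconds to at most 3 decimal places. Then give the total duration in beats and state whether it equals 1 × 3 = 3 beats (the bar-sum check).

1) 0.0ms=0b +1153.846ms=3/2b
2) 1153.846ms=3/2b +1153.846ms=3/2b
Σ=3b of 3 (78bpm 3/8) — PASS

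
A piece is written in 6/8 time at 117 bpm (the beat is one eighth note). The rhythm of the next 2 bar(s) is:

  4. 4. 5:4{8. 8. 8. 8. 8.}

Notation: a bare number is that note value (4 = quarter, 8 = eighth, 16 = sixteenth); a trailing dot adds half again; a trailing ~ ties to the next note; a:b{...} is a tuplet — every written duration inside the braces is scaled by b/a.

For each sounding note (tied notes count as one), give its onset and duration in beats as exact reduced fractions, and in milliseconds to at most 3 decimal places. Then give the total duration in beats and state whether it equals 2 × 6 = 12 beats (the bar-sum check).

1) 0.0ms=0b +1538.462ms=3b
2) 1538.462ms=3b +1538.462ms=3b
3) 3076.923ms=6b +615.385ms=6/5b
4) 3692.308ms=36/5b +615.385ms=6/5b
5) 4307.692ms=42/5b +615.385ms=6/5b
6) 4923.077ms=48/5b +615.385ms=6/5b
7) 5538.462ms=54/5b +615.385ms=6/5b
Σ=12b of 12 (117bpm 6/8) — PASS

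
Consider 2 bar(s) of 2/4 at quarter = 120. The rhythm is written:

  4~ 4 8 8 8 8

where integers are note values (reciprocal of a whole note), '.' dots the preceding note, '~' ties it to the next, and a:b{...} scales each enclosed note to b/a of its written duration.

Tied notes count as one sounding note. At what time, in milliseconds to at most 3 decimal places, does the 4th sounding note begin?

note 4 onset = 3b = 1500.0ms

1. 0.0ms @ 0 + 1000.0ms (2)
2. 1000.0ms @ 2 + 250.0ms (1/2)
3. 1250.0ms @ 5/2 + 250.0ms (1/2)
4. 1500.0ms @ 3 + 250.0ms (1/2)
5. 1750.0ms @ 7/2 + 250.0ms (1/2)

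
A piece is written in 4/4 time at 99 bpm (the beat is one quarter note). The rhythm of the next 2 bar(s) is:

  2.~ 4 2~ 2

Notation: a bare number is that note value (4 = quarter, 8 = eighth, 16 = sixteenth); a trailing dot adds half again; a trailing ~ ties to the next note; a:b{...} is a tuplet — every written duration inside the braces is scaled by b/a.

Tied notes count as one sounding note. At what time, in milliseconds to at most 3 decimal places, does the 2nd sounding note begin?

note 2 onset = 4b = 2424.242ms

1. 0.0ms @ 0 + 2424.242ms (4)
2. 2424.242ms @ 4 + 2424.242ms (4)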